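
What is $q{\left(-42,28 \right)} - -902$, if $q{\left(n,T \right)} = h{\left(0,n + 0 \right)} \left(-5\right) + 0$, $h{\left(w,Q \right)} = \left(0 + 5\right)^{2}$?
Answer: $777$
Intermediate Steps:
$h{\left(w,Q \right)} = 25$ ($h{\left(w,Q \right)} = 5^{2} = 25$)
$q{\left(n,T \right)} = -125$ ($q{\left(n,T \right)} = 25 \left(-5\right) + 0 = -125 + 0 = -125$)
$q{\left(-42,28 \right)} - -902 = -125 - -902 = -125 + 902 = 777$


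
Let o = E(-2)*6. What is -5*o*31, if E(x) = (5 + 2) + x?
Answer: -4650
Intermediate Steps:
E(x) = 7 + x
o = 30 (o = (7 - 2)*6 = 5*6 = 30)
-5*o*31 = -5*30*31 = -150*31 = -4650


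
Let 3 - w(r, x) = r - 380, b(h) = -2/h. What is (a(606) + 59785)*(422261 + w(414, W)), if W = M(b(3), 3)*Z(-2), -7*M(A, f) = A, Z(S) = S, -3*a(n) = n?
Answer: 25157730090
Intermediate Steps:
a(n) = -n/3
M(A, f) = -A/7
W = -4/21 (W = -(-2)/(7*3)*(-2) = -1/7*(-2/3)*(-2) = (2/21)*(-2) = -4/21 ≈ -0.19048)
w(r, x) = 383 - r (w(r, x) = 3 - (r - 380) = 3 - (-380 + r) = 3 + (380 - r) = 383 - r)
(a(606) + 59785)*(422261 + w(414, W)) = (-1/3*606 + 59785)*(422261 + (383 - 1*414)) = (-202 + 59785)*(422261 + (383 - 414)) = 59583*(422261 - 31) = 59583*422230 = 25157730090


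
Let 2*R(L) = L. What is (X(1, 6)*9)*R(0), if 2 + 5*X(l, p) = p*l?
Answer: 0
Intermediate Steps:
X(l, p) = -2/5 + l*p/5 (X(l, p) = -2/5 + (p*l)/5 = -2/5 + (l*p)/5 = -2/5 + l*p/5)
R(L) = L/2
(X(1, 6)*9)*R(0) = ((-2/5 + (1/5)*1*6)*9)*((1/2)*0) = ((-2/5 + 6/5)*9)*0 = ((4/5)*9)*0 = (36/5)*0 = 0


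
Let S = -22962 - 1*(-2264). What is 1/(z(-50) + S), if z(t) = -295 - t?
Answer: -1/20943 ≈ -4.7749e-5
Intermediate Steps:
S = -20698 (S = -22962 + 2264 = -20698)
1/(z(-50) + S) = 1/((-295 - 1*(-50)) - 20698) = 1/((-295 + 50) - 20698) = 1/(-245 - 20698) = 1/(-20943) = -1/20943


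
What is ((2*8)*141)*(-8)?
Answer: -18048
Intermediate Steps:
((2*8)*141)*(-8) = (16*141)*(-8) = 2256*(-8) = -18048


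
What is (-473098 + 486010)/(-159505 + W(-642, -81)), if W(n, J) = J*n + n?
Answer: -12912/108145 ≈ -0.11940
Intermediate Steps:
W(n, J) = n + J*n
(-473098 + 486010)/(-159505 + W(-642, -81)) = (-473098 + 486010)/(-159505 - 642*(1 - 81)) = 12912/(-159505 - 642*(-80)) = 12912/(-159505 + 51360) = 12912/(-108145) = 12912*(-1/108145) = -12912/108145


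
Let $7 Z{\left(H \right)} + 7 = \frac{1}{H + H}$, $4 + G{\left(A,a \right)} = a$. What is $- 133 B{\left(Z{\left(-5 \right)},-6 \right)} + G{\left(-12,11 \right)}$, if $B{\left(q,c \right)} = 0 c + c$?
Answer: $805$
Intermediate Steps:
$G{\left(A,a \right)} = -4 + a$
$Z{\left(H \right)} = -1 + \frac{1}{14 H}$ ($Z{\left(H \right)} = -1 + \frac{1}{7 \left(H + H\right)} = -1 + \frac{1}{7 \cdot 2 H} = -1 + \frac{\frac{1}{2} \frac{1}{H}}{7} = -1 + \frac{1}{14 H}$)
$B{\left(q,c \right)} = c$ ($B{\left(q,c \right)} = 0 + c = c$)
$- 133 B{\left(Z{\left(-5 \right)},-6 \right)} + G{\left(-12,11 \right)} = \left(-133\right) \left(-6\right) + \left(-4 + 11\right) = 798 + 7 = 805$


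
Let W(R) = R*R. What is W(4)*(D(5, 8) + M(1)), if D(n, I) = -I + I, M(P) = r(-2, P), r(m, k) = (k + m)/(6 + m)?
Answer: -4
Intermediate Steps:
W(R) = R**2
r(m, k) = (k + m)/(6 + m)
M(P) = -1/2 + P/4 (M(P) = (P - 2)/(6 - 2) = (-2 + P)/4 = -1/2 + P/4)
D(n, I) = 0
W(4)*(D(5, 8) + M(1)) = 4**2*(0 + (-1/2 + (1/4)*1)) = 16*(0 + (-1/2 + 1/4)) = 16*(0 - 1/4) = 16*(-1/4) = -4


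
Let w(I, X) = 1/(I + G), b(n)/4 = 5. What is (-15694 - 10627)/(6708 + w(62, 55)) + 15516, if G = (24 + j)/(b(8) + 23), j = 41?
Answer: 284174891305/18319591 ≈ 15512.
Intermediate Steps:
b(n) = 20 (b(n) = 4*5 = 20)
G = 65/43 (G = (24 + 41)/(20 + 23) = 65/43 ≈ 1.5116)
w(I, X) = 1/(65/43 + I) (w(I, X) = 1/(I + 65/43) = 1/(65/43 + I))
(-15694 - 10627)/(6708 + w(62, 55)) + 15516 = (-15694 - 10627)/(6708 + 43/(65 + 43*62)) + 15516 = -26321/(6708 + 43/(65 + 2666)) + 15516 = -26321/(6708 + 43/2731) + 15516 = -26321/18319591/2731 + 15516 = -26321*2731/18319591 + 15516 = -71882651/18319591 + 15516 = 284174891305/18319591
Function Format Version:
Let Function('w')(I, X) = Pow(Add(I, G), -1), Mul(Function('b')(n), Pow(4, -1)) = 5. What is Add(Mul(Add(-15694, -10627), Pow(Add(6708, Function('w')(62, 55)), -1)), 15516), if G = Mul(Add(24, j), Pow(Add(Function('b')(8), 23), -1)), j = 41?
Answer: Rational(284174891305, 18319591) ≈ 15512.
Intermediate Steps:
Function('b')(n) = 20 (Function('b')(n) = Mul(4, 5) = 20)
G = Rational(65, 43) (G = Mul(Add(24, 41), Pow(Add(20, 23), -1)) = Mul(65, Pow(43, -1)) = Mul(65, Rational(1, 43)) = Rational(65, 43) ≈ 1.5116)
Function('w')(I, X) = Pow(Add(Rational(65, 43), I), -1) (Function('w')(I, X) = Pow(Add(I, Rational(65, 43)), -1) = Pow(Add(Rational(65, 43), I), -1))
Add(Mul(Add(-15694, -10627), Pow(Add(6708, Function('w')(62, 55)), -1)), 15516) = Add(Mul(Add(-15694, -10627), Pow(Add(6708, Mul(43, Pow(Add(65, Mul(43, 62)), -1))), -1)), 15516) = Add(Mul(-26321, Pow(Add(6708, Mul(43, Pow(Add(65, 2666), -1))), -1)), 15516) = Add(Mul(-26321, Pow(Add(6708, Mul(43, Pow(2731, -1))), -1)), 15516) = Add(Mul(-26321, Pow(Add(6708, Mul(43, Rational(1, 2731))), -1)), 15516) = Add(Mul(-26321, Pow(Add(6708, Rational(43, 2731)), -1)), 15516) = Add(Mul(-26321, Pow(Rational(18319591, 2731), -1)), 15516) = Add(Mul(-26321, Rational(2731, 18319591)), 15516) = Add(Rational(-71882651, 18319591), 15516) = Rational(284174891305, 18319591)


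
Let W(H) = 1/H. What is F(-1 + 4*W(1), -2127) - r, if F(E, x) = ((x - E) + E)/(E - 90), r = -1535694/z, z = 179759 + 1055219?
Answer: 460067264/17907181 ≈ 25.692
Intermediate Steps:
z = 1234978
W(H) = 1/H
r = -767847/617489 (r = -1535694/1234978 = -1535694*1/1234978 = -767847/617489 ≈ -1.2435)
F(E, x) = x/(-90 + E)
F(-1 + 4*W(1), -2127) - r = -2127/(-90 + (-1 + 4/1)) - 1*(-767847/617489) = -2127/(-90 + (-1 + 4*1)) + 767847/617489 = -2127/(-90 + (-1 + 4)) + 767847/617489 = -2127/(-90 + 3) + 767847/617489 = -2127/(-87) + 767847/617489 = -2127*(-1/87) + 767847/617489 = 709/29 + 767847/617489 = 460067264/17907181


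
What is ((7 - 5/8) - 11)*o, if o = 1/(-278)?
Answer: 37/2224 ≈ 0.016637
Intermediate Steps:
o = -1/278 ≈ -0.0035971
((7 - 5/8) - 11)*o = ((7 - 5/8) - 11)*(-1/278) = (51/8 - 11)*(-1/278) = -37/8*(-1/278) = 37/2224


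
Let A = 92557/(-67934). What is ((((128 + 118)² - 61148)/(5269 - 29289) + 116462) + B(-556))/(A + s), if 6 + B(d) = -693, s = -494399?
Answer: -6746399114826/28812499758445 ≈ -0.23415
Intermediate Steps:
B(d) = -699 (B(d) = -6 - 693 = -699)
A = -92557/67934 (A = 92557*(-1/67934) = -92557/67934 ≈ -1.3625)
((((128 + 118)² - 61148)/(5269 - 29289) + 116462) + B(-556))/(A + s) = ((((128 + 118)² - 61148)/(5269 - 29289) + 116462) - 699)/(-92557/67934 - 494399) = (((246² - 61148)/(-24020) + 116462) - 699)/(-33586594223/67934) = (((60516 - 61148)*(-1/24020) + 116462) - 699)*(-67934/33586594223) = ((-632*(-1/24020) + 116462) - 699)*(-67934/33586594223) = ((158/6005 + 116462) - 699)*(-67934/33586594223) = (699354468/6005 - 699)*(-67934/33586594223) = (695156973/6005)*(-67934/33586594223) = -6746399114826/28812499758445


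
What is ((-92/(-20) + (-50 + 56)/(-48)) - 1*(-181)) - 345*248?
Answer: -3414981/40 ≈ -85375.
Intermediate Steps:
((-92/(-20) + (-50 + 56)/(-48)) - 1*(-181)) - 345*248 = ((-92*(-1/20) + 6*(-1/48)) + 181) - 85560 = ((23/5 - 1/8) + 181) - 85560 = (179/40 + 181) - 85560 = 7419/40 - 85560 = -3414981/40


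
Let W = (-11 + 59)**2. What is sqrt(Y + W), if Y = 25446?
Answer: 5*sqrt(1110) ≈ 166.58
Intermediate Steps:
W = 2304 (W = 48**2 = 2304)
sqrt(Y + W) = sqrt(25446 + 2304) = sqrt(27750) = 5*sqrt(1110)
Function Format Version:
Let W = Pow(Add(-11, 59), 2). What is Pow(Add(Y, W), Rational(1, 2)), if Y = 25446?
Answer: Mul(5, Pow(1110, Rational(1, 2))) ≈ 166.58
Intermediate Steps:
W = 2304 (W = Pow(48, 2) = 2304)
Pow(Add(Y, W), Rational(1, 2)) = Pow(Add(25446, 2304), Rational(1, 2)) = Pow(27750, Rational(1, 2)) = Mul(5, Pow(1110, Rational(1, 2)))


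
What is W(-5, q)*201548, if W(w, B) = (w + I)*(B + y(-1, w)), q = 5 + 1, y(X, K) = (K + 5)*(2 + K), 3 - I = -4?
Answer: 2418576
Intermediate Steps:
I = 7 (I = 3 - 1*(-4) = 3 + 4 = 7)
y(X, K) = (2 + K)*(5 + K) (y(X, K) = (5 + K)*(2 + K) = (2 + K)*(5 + K))
q = 6
W(w, B) = (7 + w)*(10 + B + w**2 + 7*w) (W(w, B) = (w + 7)*(B + (10 + w**2 + 7*w)) = (7 + w)*(10 + B + w**2 + 7*w))
W(-5, q)*201548 = (70 + (-5)**3 + 7*6 + 14*(-5)**2 + 59*(-5) + 6*(-5))*201548 = (70 - 125 + 42 + 14*25 - 295 - 30)*201548 = (70 - 125 + 42 + 350 - 295 - 30)*201548 = 12*201548 = 2418576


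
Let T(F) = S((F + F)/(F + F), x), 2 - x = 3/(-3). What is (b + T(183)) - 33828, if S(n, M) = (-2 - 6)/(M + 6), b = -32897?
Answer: -600533/9 ≈ -66726.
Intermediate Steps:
x = 3 (x = 2 - 3/(-3) = 2 - 3*(-1)/3 = 2 - 1*(-1) = 2 + 1 = 3)
S(n, M) = -8/(6 + M)
T(F) = -8/9 (T(F) = -8/(6 + 3) = -8/9)
(b + T(183)) - 33828 = (-32897 - 8/9) - 33828 = -296081/9 - 33828 = -600533/9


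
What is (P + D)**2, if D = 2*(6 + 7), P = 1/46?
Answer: 1432809/2116 ≈ 677.13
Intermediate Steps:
P = 1/46 ≈ 0.021739
D = 26 (D = 2*13 = 26)
(P + D)**2 = (1/46 + 26)**2 = (1197/46)**2 = 1432809/2116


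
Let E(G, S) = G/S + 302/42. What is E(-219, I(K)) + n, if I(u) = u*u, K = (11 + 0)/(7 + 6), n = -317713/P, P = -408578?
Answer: -18193355891/61070394 ≈ -297.91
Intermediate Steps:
n = 18689/24034 (n = -317713/(-408578) = -317713*(-1/408578) = 18689/24034 ≈ 0.77761)
K = 11/13 ≈ 0.84615
I(u) = u²
E(G, S) = 151/21 + G/S (E(G, S) = G/S + 302*(1/42) = G/S + 151/21 = 151/21 + G/S)
E(-219, I(K)) + n = (151/21 - 219/((11/13)²)) + 18689/24034 = (151/21 - 219/121/169) + 18689/24034 = (151/21 - 219*169/121) + 18689/24034 = (151/21 - 37011/121) + 18689/24034 = -758960/2541 + 18689/24034 = -18193355891/61070394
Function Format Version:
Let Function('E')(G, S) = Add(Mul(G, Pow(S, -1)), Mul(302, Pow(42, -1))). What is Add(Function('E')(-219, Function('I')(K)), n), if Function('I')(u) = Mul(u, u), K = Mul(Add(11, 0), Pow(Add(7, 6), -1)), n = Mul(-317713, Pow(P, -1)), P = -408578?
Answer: Rational(-18193355891, 61070394) ≈ -297.91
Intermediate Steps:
n = Rational(18689, 24034) (n = Mul(-317713, Pow(-408578, -1)) = Mul(-317713, Rational(-1, 408578)) = Rational(18689, 24034) ≈ 0.77761)
K = Rational(11, 13) (K = Mul(11, Pow(13, -1)) = Mul(11, Rational(1, 13)) = Rational(11, 13) ≈ 0.84615)
Function('I')(u) = Pow(u, 2)
Function('E')(G, S) = Add(Rational(151, 21), Mul(G, Pow(S, -1))) (Function('E')(G, S) = Add(Mul(G, Pow(S, -1)), Mul(302, Rational(1, 42))) = Add(Mul(G, Pow(S, -1)), Rational(151, 21)) = Add(Rational(151, 21), Mul(G, Pow(S, -1))))
Add(Function('E')(-219, Function('I')(K)), n) = Add(Add(Rational(151, 21), Mul(-219, Pow(Pow(Rational(11, 13), 2), -1))), Rational(18689, 24034)) = Add(Add(Rational(151, 21), Mul(-219, Pow(Rational(121, 169), -1))), Rational(18689, 24034)) = Add(Add(Rational(151, 21), Mul(-219, Rational(169, 121))), Rational(18689, 24034)) = Add(Add(Rational(151, 21), Rational(-37011, 121)), Rational(18689, 24034)) = Add(Rational(-758960, 2541), Rational(18689, 24034)) = Rational(-18193355891, 61070394)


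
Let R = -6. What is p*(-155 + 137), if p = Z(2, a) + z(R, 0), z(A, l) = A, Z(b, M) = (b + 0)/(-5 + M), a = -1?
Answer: 114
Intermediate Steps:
Z(b, M) = b/(-5 + M)
p = -19/3 (p = 2/(-5 - 1) - 6 = 2/(-6) - 6 = 2*(-1/6) - 6 = -1/3 - 6 = -19/3 ≈ -6.3333)
p*(-155 + 137) = -19*(-155 + 137)/3 = -19/3*(-18) = 114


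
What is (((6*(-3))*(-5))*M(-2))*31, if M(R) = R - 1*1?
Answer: -8370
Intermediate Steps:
M(R) = -1 + R (M(R) = R - 1 = -1 + R)
(((6*(-3))*(-5))*M(-2))*31 = (((6*(-3))*(-5))*(-1 - 2))*31 = (-18*(-5)*(-3))*31 = (90*(-3))*31 = -270*31 = -8370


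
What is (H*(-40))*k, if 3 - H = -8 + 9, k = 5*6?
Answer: -2400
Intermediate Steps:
k = 30
H = 2 (H = 3 - (-8 + 9) = 3 - 1*1 = 3 - 1 = 2)
(H*(-40))*k = (2*(-40))*30 = -80*30 = -2400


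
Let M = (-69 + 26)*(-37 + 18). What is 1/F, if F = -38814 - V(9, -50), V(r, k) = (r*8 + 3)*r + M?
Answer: -1/40306 ≈ -2.4810e-5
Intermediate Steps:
M = 817 (M = -43*(-19) = 817)
V(r, k) = 817 + r*(3 + 8*r) (V(r, k) = (r*8 + 3)*r + 817 = (8*r + 3)*r + 817 = (3 + 8*r)*r + 817 = r*(3 + 8*r) + 817 = 817 + r*(3 + 8*r))
F = -40306 (F = -38814 - (817 + 3*9 + 8*9**2) = -38814 - (817 + 27 + 8*81) = -38814 - (817 + 27 + 648) = -38814 - 1*1492 = -38814 - 1492 = -40306)
1/F = 1/(-40306) = -1/40306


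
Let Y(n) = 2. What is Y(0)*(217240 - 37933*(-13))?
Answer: 1420738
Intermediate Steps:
Y(0)*(217240 - 37933*(-13)) = 2*(217240 - 37933*(-13)) = 2*(217240 - 1*(-493129)) = 2*(217240 + 493129) = 2*710369 = 1420738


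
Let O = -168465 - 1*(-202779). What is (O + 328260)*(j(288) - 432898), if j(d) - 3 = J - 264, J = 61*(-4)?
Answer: -157140659322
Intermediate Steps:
J = -244
j(d) = -505 (j(d) = 3 + (-244 - 264) = 3 - 508 = -505)
O = 34314 (O = -168465 + 202779 = 34314)
(O + 328260)*(j(288) - 432898) = (34314 + 328260)*(-505 - 432898) = 362574*(-433403) = -157140659322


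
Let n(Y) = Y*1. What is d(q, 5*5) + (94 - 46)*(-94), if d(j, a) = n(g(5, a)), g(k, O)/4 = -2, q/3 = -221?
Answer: -4520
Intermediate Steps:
q = -663 (q = 3*(-221) = -663)
g(k, O) = -8 (g(k, O) = 4*(-2) = -8)
n(Y) = Y
d(j, a) = -8
d(q, 5*5) + (94 - 46)*(-94) = -8 + (94 - 46)*(-94) = -8 + 48*(-94) = -8 - 4512 = -4520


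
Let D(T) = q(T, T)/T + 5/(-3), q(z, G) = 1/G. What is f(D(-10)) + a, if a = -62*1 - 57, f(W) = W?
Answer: -36197/300 ≈ -120.66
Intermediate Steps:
q(z, G) = 1/G
D(T) = -5/3 + T**(-2) (D(T) = 1/(T*T) + 5/(-3) = T**(-2) + 5*(-1/3) = T**(-2) - 5/3 = -5/3 + T**(-2))
a = -119 (a = -62 - 57 = -119)
f(D(-10)) + a = (-5/3 + (-10)**(-2)) - 119 = (-5/3 + 1/100) - 119 = -497/300 - 119 = -36197/300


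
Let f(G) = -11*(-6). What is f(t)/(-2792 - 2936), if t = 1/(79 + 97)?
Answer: -33/2864 ≈ -0.011522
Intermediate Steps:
t = 1/176 ≈ 0.0056818
f(G) = 66
f(t)/(-2792 - 2936) = 66/(-2792 - 2936) = 66/(-5728) = 66*(-1/5728) = -33/2864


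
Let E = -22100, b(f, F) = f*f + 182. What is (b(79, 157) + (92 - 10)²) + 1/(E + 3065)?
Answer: 250253144/19035 ≈ 13147.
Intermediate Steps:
b(f, F) = 182 + f² (b(f, F) = f² + 182 = 182 + f²)
(b(79, 157) + (92 - 10)²) + 1/(E + 3065) = ((182 + 79²) + (92 - 10)²) + 1/(-22100 + 3065) = ((182 + 6241) + 82²) + 1/(-19035) = (6423 + 6724) - 1/19035 = 13147 - 1/19035 = 250253144/19035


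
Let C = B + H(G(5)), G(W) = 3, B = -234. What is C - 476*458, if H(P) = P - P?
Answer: -218242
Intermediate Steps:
H(P) = 0
C = -234 (C = -234 + 0 = -234)
C - 476*458 = -234 - 476*458 = -234 - 218008 = -218242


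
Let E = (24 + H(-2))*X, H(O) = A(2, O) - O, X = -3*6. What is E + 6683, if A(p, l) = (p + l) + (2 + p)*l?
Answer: 6359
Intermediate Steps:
A(p, l) = l + p + l*(2 + p) (A(p, l) = (l + p) + l*(2 + p) = l + p + l*(2 + p))
X = -18
H(O) = 2 + 4*O (H(O) = (2 + 3*O + O*2) - O = (2 + 3*O + 2*O) - O = (2 + 5*O) - O = 2 + 4*O)
E = -324 (E = (24 + (2 + 4*(-2)))*(-18) = (24 + (2 - 8))*(-18) = (24 - 6)*(-18) = 18*(-18) = -324)
E + 6683 = -324 + 6683 = 6359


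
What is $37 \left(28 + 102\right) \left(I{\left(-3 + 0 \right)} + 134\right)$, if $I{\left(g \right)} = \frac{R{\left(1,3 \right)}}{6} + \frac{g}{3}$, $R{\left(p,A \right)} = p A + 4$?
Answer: $\frac{1936025}{3} \approx 6.4534 \cdot 10^{5}$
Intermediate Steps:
$R{\left(p,A \right)} = 4 + A p$ ($R{\left(p,A \right)} = A p + 4 = 4 + A p$)
$I{\left(g \right)} = \frac{7}{6} + \frac{g}{3}$ ($I{\left(g \right)} = \frac{4 + 3 \cdot 1}{6} + \frac{g}{3} = \left(4 + 3\right) \frac{1}{6} + g \frac{1}{3} = 7 \cdot \frac{1}{6} + \frac{g}{3} = \frac{7}{6} + \frac{g}{3}$)
$37 \left(28 + 102\right) \left(I{\left(-3 + 0 \right)} + 134\right) = 37 \left(28 + 102\right) \left(\left(\frac{7}{6} + \frac{-3 + 0}{3}\right) + 134\right) = 37 \cdot 130 \left(\left(\frac{7}{6} + \frac{1}{3} \left(-3\right)\right) + 134\right) = 37 \cdot 130 \left(\left(\frac{7}{6} - 1\right) + 134\right) = 37 \cdot 130 \left(\frac{1}{6} + 134\right) = 37 \cdot 130 \cdot \frac{805}{6} = 37 \cdot \frac{52325}{3} = \frac{1936025}{3}$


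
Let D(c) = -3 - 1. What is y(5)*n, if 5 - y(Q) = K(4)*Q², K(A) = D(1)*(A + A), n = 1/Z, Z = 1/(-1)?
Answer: -805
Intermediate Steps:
Z = -1
D(c) = -4
n = -1 (n = 1/(-1) = -1)
K(A) = -8*A (K(A) = -4*(A + A) = -8*A)
y(Q) = 5 + 32*Q² (y(Q) = 5 - (-8*4)*Q² = 5 - (-32)*Q² = 5 + 32*Q²)
y(5)*n = (5 + 32*5²)*(-1) = (5 + 32*25)*(-1) = (5 + 800)*(-1) = 805*(-1) = -805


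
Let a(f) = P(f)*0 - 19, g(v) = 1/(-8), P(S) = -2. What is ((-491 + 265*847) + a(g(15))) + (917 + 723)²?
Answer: 2913545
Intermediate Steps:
g(v) = -⅛
a(f) = -19 (a(f) = -2*0 - 19 = 0 - 19 = -19)
((-491 + 265*847) + a(g(15))) + (917 + 723)² = ((-491 + 265*847) - 19) + (917 + 723)² = ((-491 + 224455) - 19) + 1640² = (223964 - 19) + 2689600 = 223945 + 2689600 = 2913545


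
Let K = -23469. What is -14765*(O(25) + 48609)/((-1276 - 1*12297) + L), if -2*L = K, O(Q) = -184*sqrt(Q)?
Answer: 1408256170/3677 ≈ 3.8299e+5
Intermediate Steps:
L = 23469/2 (L = -1/2*(-23469) = 23469/2 ≈ 11735.)
-14765*(O(25) + 48609)/((-1276 - 1*12297) + L) = -14765*(-184*sqrt(25) + 48609)/((-1276 - 1*12297) + 23469/2) = -14765*(-184*5 + 48609)/((-1276 - 12297) + 23469/2) = -14765*(-920 + 48609)/(-13573 + 23469/2) = -14765/((-3677/2/47689)) = -14765/((-3677/2*1/47689)) = -14765/(-3677/95378) = -14765*(-95378/3677) = 1408256170/3677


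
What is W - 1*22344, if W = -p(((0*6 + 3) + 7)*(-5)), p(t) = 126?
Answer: -22470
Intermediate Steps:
W = -126 (W = -1*126 = -126)
W - 1*22344 = -126 - 1*22344 = -126 - 22344 = -22470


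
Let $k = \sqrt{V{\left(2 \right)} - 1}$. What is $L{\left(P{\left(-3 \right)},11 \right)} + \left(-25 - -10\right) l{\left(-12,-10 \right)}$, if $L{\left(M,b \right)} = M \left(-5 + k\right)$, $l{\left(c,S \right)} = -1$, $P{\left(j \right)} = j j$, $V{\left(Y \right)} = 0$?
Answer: $-30 + 9 i \approx -30.0 + 9.0 i$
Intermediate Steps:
$P{\left(j \right)} = j^{2}$
$k = i$ ($k = \sqrt{0 - 1} = \sqrt{-1} = i \approx 1.0 i$)
$L{\left(M,b \right)} = M \left(-5 + i\right)$
$L{\left(P{\left(-3 \right)},11 \right)} + \left(-25 - -10\right) l{\left(-12,-10 \right)} = \left(-3\right)^{2} \left(-5 + i\right) + \left(-25 - -10\right) \left(-1\right) = 9 \left(-5 + i\right) + \left(-25 + 10\right) \left(-1\right) = \left(-45 + 9 i\right) - -15 = \left(-45 + 9 i\right) + 15 = -30 + 9 i$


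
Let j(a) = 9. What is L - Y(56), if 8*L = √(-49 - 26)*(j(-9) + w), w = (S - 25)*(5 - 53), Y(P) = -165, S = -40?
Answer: 165 + 15645*I*√3/8 ≈ 165.0 + 3387.2*I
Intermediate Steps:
w = 3120 (w = (-40 - 25)*(5 - 53) = -65*(-48) = 3120)
L = 15645*I*√3/8 (L = (√(-49 - 26)*(9 + 3120))/8 = (√(-75)*3129)/8 = ((5*I*√3)*3129)/8 = (15645*I*√3)/8 = 15645*I*√3/8 ≈ 3387.2*I)
L - Y(56) = 15645*I*√3/8 - 1*(-165) = 15645*I*√3/8 + 165 = 165 + 15645*I*√3/8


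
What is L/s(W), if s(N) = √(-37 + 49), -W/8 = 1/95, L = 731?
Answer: 731*√3/6 ≈ 211.02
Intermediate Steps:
W = -8/95 ≈ -0.084211
s(N) = 2*√3 (s(N) = √12 = 2*√3)
L/s(W) = 731/((2*√3)) = 731*(√3/6) = 731*√3/6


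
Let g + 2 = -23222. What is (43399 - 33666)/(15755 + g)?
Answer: -9733/7469 ≈ -1.3031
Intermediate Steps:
g = -23224 (g = -2 - 23222 = -23224)
(43399 - 33666)/(15755 + g) = (43399 - 33666)/(15755 - 23224) = 9733/(-7469) = 9733*(-1/7469) = -9733/7469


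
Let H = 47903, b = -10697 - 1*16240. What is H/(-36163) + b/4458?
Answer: -395891435/53738218 ≈ -7.3670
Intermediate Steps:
b = -26937 (b = -10697 - 16240 = -26937)
H/(-36163) + b/4458 = 47903/(-36163) - 26937/4458 = 47903*(-1/36163) - 26937*1/4458 = -47903/36163 - 8979/1486 = -395891435/53738218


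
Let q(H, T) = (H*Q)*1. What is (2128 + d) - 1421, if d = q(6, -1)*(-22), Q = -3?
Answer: 1103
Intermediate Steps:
q(H, T) = -3*H (q(H, T) = (H*(-3))*1 = -3*H*1 = -3*H)
d = 396 (d = -3*6*(-22) = -18*(-22) = 396)
(2128 + d) - 1421 = (2128 + 396) - 1421 = 2524 - 1421 = 1103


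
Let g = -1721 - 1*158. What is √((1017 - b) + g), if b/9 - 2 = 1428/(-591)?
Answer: 2*I*√8326993/197 ≈ 29.296*I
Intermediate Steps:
b = -738/197 (b = 18 + 9*(1428/(-591)) = 18 + 9*(1428*(-1/591)) = 18 + 9*(-476/197) = 18 - 4284/197 = -738/197 ≈ -3.7462)
g = -1879 (g = -1721 - 158 = -1879)
√((1017 - b) + g) = √((1017 - 1*(-738/197)) - 1879) = √((1017 + 738/197) - 1879) = √(201087/197 - 1879) = √(-169076/197) = 2*I*√8326993/197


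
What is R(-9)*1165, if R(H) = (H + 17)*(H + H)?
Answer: -167760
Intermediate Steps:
R(H) = 2*H*(17 + H) (R(H) = (17 + H)*(2*H) = 2*H*(17 + H))
R(-9)*1165 = (2*(-9)*(17 - 9))*1165 = (2*(-9)*8)*1165 = -144*1165 = -167760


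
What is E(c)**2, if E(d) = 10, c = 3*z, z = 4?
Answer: 100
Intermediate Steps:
c = 12 (c = 3*4 = 12)
E(c)**2 = 10**2 = 100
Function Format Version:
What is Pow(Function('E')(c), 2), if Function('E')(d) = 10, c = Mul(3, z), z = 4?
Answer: 100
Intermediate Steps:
c = 12 (c = Mul(3, 4) = 12)
Pow(Function('E')(c), 2) = Pow(10, 2) = 100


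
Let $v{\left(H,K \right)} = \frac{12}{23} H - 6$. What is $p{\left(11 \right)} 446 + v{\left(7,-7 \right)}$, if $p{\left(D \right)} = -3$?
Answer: $- \frac{30828}{23} \approx -1340.3$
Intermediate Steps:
$v{\left(H,K \right)} = -6 + \frac{12 H}{23}$ ($v{\left(H,K \right)} = 12 \cdot \frac{1}{23} H - 6 = \frac{12 H}{23} - 6 = -6 + \frac{12 H}{23}$)
$p{\left(11 \right)} 446 + v{\left(7,-7 \right)} = \left(-3\right) 446 + \left(-6 + \frac{12}{23} \cdot 7\right) = -1338 + \left(-6 + \frac{84}{23}\right) = -1338 - \frac{54}{23} = - \frac{30828}{23}$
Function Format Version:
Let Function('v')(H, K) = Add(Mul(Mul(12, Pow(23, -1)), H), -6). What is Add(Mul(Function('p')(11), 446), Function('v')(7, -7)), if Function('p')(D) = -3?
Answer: Rational(-30828, 23) ≈ -1340.3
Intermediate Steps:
Function('v')(H, K) = Add(-6, Mul(Rational(12, 23), H)) (Function('v')(H, K) = Add(Mul(Mul(12, Rational(1, 23)), H), -6) = Add(Mul(Rational(12, 23), H), -6) = Add(-6, Mul(Rational(12, 23), H)))
Add(Mul(Function('p')(11), 446), Function('v')(7, -7)) = Add(Mul(-3, 446), Add(-6, Mul(Rational(12, 23), 7))) = Add(-1338, Add(-6, Rational(84, 23))) = Add(-1338, Rational(-54, 23)) = Rational(-30828, 23)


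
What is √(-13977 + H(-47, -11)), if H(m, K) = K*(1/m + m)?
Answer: I*√29732623/47 ≈ 116.02*I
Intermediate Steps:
H(m, K) = K*(m + 1/m)
√(-13977 + H(-47, -11)) = √(-13977 + (-11*(-47) - 11/(-47))) = √(-13977 + (517 - 11*(-1/47))) = √(-13977 + (517 + 11/47)) = √(-13977 + 24310/47) = √(-632609/47) = I*√29732623/47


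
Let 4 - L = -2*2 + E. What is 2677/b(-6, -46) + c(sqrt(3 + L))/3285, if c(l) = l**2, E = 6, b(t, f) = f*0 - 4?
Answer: -1758785/2628 ≈ -669.25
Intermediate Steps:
b(t, f) = -4 (b(t, f) = 0 - 4 = -4)
L = 2 (L = 4 - (-2*2 + 6) = 4 - (-4 + 6) = 4 - 1*2 = 4 - 2 = 2)
2677/b(-6, -46) + c(sqrt(3 + L))/3285 = 2677/(-4) + (sqrt(3 + 2))**2/3285 = 2677*(-1/4) + (sqrt(5))**2*(1/3285) = -2677/4 + 5*(1/3285) = -2677/4 + 1/657 = -1758785/2628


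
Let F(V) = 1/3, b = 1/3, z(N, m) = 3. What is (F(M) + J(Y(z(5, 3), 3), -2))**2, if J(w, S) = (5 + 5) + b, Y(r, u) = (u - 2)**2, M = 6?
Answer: 1024/9 ≈ 113.78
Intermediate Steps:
b = 1/3 (b = 1*(1/3) = 1/3 ≈ 0.33333)
Y(r, u) = (-2 + u)**2
J(w, S) = 31/3 (J(w, S) = (5 + 5) + 1/3 = 10 + 1/3 = 31/3)
F(V) = 1/3
(F(M) + J(Y(z(5, 3), 3), -2))**2 = (1/3 + 31/3)**2 = (32/3)**2 = 1024/9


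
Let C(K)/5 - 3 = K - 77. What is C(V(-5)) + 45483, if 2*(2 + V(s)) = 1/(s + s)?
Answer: 180411/4 ≈ 45103.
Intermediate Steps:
V(s) = -2 + 1/(4*s) (V(s) = -2 + 1/(2*(s + s)) = -2 + 1/(2*((2*s))) = -2 + (1/(2*s))/2 = -2 + 1/(4*s))
C(K) = -370 + 5*K (C(K) = 15 + 5*(K - 77) = 15 + 5*(-77 + K) = 15 + (-385 + 5*K) = -370 + 5*K)
C(V(-5)) + 45483 = (-370 + 5*(-2 + (¼)/(-5))) + 45483 = (-370 + 5*(-2 + (¼)*(-⅕))) + 45483 = (-370 + 5*(-2 - 1/20)) + 45483 = (-370 + 5*(-41/20)) + 45483 = (-370 - 41/4) + 45483 = -1521/4 + 45483 = 180411/4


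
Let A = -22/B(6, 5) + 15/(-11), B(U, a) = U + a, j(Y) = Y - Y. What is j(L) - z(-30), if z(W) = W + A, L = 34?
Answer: 367/11 ≈ 33.364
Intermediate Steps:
j(Y) = 0
A = -37/11 (A = -22/(6 + 5) + 15/(-11) = -22/11 + 15*(-1/11) = -22*1/11 - 15/11 = -2 - 15/11 = -37/11 ≈ -3.3636)
z(W) = -37/11 + W (z(W) = W - 37/11 = -37/11 + W)
j(L) - z(-30) = 0 - (-37/11 - 30) = 0 - 1*(-367/11) = 0 + 367/11 = 367/11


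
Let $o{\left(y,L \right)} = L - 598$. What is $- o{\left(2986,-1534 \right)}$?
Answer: $2132$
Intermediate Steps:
$o{\left(y,L \right)} = -598 + L$
$- o{\left(2986,-1534 \right)} = - (-598 - 1534) = \left(-1\right) \left(-2132\right) = 2132$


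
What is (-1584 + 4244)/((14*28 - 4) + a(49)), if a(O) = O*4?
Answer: 665/146 ≈ 4.5548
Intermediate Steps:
a(O) = 4*O
(-1584 + 4244)/((14*28 - 4) + a(49)) = (-1584 + 4244)/((14*28 - 4) + 4*49) = 2660/((392 - 4) + 196) = 2660/(388 + 196) = 2660/584 = 2660*(1/584) = 665/146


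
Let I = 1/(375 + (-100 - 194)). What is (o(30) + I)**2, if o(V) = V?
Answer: 5909761/6561 ≈ 900.74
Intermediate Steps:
I = 1/81 (I = 1/(375 - 294) = 1/81 ≈ 0.012346)
(o(30) + I)**2 = (30 + 1/81)**2 = (2431/81)**2 = 5909761/6561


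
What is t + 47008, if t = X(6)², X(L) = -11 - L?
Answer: 47297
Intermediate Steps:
t = 289 (t = (-11 - 1*6)² = (-11 - 6)² = (-17)² = 289)
t + 47008 = 289 + 47008 = 47297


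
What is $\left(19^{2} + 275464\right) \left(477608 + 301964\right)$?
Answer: $215025446900$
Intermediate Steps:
$\left(19^{2} + 275464\right) \left(477608 + 301964\right) = \left(361 + 275464\right) 779572 = 275825 \cdot 779572 = 215025446900$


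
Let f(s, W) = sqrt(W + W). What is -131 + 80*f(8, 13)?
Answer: -131 + 80*sqrt(26) ≈ 276.92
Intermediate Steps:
f(s, W) = sqrt(2)*sqrt(W) (f(s, W) = sqrt(2*W) = sqrt(2)*sqrt(W))
-131 + 80*f(8, 13) = -131 + 80*(sqrt(2)*sqrt(13)) = -131 + 80*sqrt(26)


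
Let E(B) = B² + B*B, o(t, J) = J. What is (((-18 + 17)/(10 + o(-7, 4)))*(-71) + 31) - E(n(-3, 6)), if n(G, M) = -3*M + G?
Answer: -11843/14 ≈ -845.93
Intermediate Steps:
n(G, M) = G - 3*M
E(B) = 2*B² (E(B) = B² + B² = 2*B²)
(((-18 + 17)/(10 + o(-7, 4)))*(-71) + 31) - E(n(-3, 6)) = (((-18 + 17)/(10 + 4))*(-71) + 31) - 2*(-3 - 3*6)² = (-1/14*(-71) + 31) - 2*(-3 - 18)² = (-1*1/14*(-71) + 31) - 2*(-21)² = (-1/14*(-71) + 31) - 2*441 = (71/14 + 31) - 1*882 = 505/14 - 882 = -11843/14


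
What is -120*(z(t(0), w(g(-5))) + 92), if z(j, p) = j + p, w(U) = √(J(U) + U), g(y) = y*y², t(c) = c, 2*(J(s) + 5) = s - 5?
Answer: -11040 - 120*I*√195 ≈ -11040.0 - 1675.7*I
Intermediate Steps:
J(s) = -15/2 + s/2 (J(s) = -5 + (s - 5)/2 = -5 + (-5 + s)/2 = -5 + (-5/2 + s/2) = -15/2 + s/2)
g(y) = y³
w(U) = √(-15/2 + 3*U/2) (w(U) = √((-15/2 + U/2) + U) = √(-15/2 + 3*U/2))
-120*(z(t(0), w(g(-5))) + 92) = -120*((0 + √(-30 + 6*(-5)³)/2) + 92) = -120*((0 + √(-30 + 6*(-125))/2) + 92) = -120*((0 + √(-30 - 750)/2) + 92) = -120*((0 + √(-780)/2) + 92) = -120*((0 + (2*I*√195)/2) + 92) = -120*((0 + I*√195) + 92) = -120*(I*√195 + 92) = -120*(92 + I*√195) = -11040 - 120*I*√195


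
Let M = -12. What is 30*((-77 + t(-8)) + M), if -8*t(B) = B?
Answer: -2640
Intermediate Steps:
t(B) = -B/8
30*((-77 + t(-8)) + M) = 30*((-77 - ⅛*(-8)) - 12) = 30*((-77 + 1) - 12) = 30*(-76 - 12) = 30*(-88) = -2640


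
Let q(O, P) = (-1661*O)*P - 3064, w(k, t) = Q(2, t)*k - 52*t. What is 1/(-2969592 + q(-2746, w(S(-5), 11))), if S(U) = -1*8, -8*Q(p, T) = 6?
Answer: -1/2584558652 ≈ -3.8691e-10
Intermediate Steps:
Q(p, T) = -¾ (Q(p, T) = -⅛*6 = -¾)
S(U) = -8
w(k, t) = -52*t - 3*k/4 (w(k, t) = -3*k/4 - 52*t = -52*t - 3*k/4)
q(O, P) = -3064 - 1661*O*P (q(O, P) = -1661*O*P - 3064 = -3064 - 1661*O*P)
1/(-2969592 + q(-2746, w(S(-5), 11))) = 1/(-2969592 + (-3064 - 1661*(-2746)*(-52*11 - ¾*(-8)))) = 1/(-2969592 + (-3064 - 1661*(-2746)*(-572 + 6))) = 1/(-2969592 + (-3064 - 1661*(-2746)*(-566))) = 1/(-2969592 + (-3064 - 2581585996)) = 1/(-2969592 - 2581589060) = 1/(-2584558652) = -1/2584558652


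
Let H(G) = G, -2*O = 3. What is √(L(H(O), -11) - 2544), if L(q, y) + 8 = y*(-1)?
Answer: 11*I*√21 ≈ 50.408*I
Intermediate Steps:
O = -3/2 (O = -½*3 = -3/2 ≈ -1.5000)
L(q, y) = -8 - y (L(q, y) = -8 + y*(-1) = -8 - y)
√(L(H(O), -11) - 2544) = √((-8 - 1*(-11)) - 2544) = √((-8 + 11) - 2544) = √(3 - 2544) = √(-2541) = 11*I*√21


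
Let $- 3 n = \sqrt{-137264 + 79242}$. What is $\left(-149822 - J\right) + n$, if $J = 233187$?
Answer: $-383009 - \frac{i \sqrt{58022}}{3} \approx -3.8301 \cdot 10^{5} - 80.292 i$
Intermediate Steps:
$n = - \frac{i \sqrt{58022}}{3}$ ($n = - \frac{\sqrt{-137264 + 79242}}{3} = - \frac{\sqrt{-58022}}{3} = - \frac{i \sqrt{58022}}{3} \approx - 80.292 i$)
$\left(-149822 - J\right) + n = \left(-149822 - 233187\right) - \frac{i \sqrt{58022}}{3} = -383009 - \frac{i \sqrt{58022}}{3}$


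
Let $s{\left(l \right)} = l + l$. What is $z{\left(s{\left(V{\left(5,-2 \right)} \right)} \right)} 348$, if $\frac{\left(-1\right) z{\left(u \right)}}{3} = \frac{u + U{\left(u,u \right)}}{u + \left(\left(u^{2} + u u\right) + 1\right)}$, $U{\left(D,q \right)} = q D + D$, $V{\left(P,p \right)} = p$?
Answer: $-288$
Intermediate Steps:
$U{\left(D,q \right)} = D + D q$ ($U{\left(D,q \right)} = D q + D = D + D q$)
$s{\left(l \right)} = 2 l$
$z{\left(u \right)} = - \frac{3 \left(u + u \left(1 + u\right)\right)}{1 + u + 2 u^{2}}$ ($z{\left(u \right)} = - 3 \frac{u + u \left(1 + u\right)}{u + \left(\left(u^{2} + u u\right) + 1\right)} = - 3 \frac{u + u \left(1 + u\right)}{u + \left(\left(u^{2} + u^{2}\right) + 1\right)} = - 3 \frac{u + u \left(1 + u\right)}{u + \left(2 u^{2} + 1\right)} = - 3 \frac{u + u \left(1 + u\right)}{u + \left(1 + 2 u^{2}\right)} = - 3 \frac{u + u \left(1 + u\right)}{1 + u + 2 u^{2}} = - \frac{3 \left(u + u \left(1 + u\right)\right)}{1 + u + 2 u^{2}}$)
$z{\left(s{\left(V{\left(5,-2 \right)} \right)} \right)} 348 = \frac{3 \cdot 2 \left(-2\right) \left(-2 - 2 \left(-2\right)\right)}{1 + 2 \left(-2\right) + 2 \left(2 \left(-2\right)\right)^{2}} \cdot 348 = 3 \left(-4\right) \frac{1}{1 - 4 + 2 \left(-4\right)^{2}} \left(-2 - -4\right) 348 = 3 \left(-4\right) \frac{1}{1 - 4 + 2 \cdot 16} \left(-2 + 4\right) 348 = 3 \left(-4\right) \frac{1}{1 - 4 + 32} \cdot 2 \cdot 348 = 3 \left(-4\right) \frac{1}{29} \cdot 2 \cdot 348 = \left(- \frac{24}{29}\right) 348 = -288$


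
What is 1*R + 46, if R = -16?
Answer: 30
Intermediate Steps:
1*R + 46 = 1*(-16) + 46 = -16 + 46 = 30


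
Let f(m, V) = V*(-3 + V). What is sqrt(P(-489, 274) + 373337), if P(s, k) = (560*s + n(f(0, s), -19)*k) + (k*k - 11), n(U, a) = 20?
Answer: sqrt(180042) ≈ 424.31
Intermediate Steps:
P(s, k) = -11 + k**2 + 20*k + 560*s (P(s, k) = (560*s + 20*k) + (k*k - 11) = (20*k + 560*s) + (k**2 - 11) = (20*k + 560*s) + (-11 + k**2) = -11 + k**2 + 20*k + 560*s)
sqrt(P(-489, 274) + 373337) = sqrt((-11 + 274**2 + 20*274 + 560*(-489)) + 373337) = sqrt((-11 + 75076 + 5480 - 273840) + 373337) = sqrt(-193295 + 373337) = sqrt(180042)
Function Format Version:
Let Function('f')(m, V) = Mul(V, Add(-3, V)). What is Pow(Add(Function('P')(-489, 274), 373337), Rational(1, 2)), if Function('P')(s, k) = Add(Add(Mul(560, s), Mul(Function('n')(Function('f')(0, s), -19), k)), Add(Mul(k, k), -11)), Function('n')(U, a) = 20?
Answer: Pow(180042, Rational(1, 2)) ≈ 424.31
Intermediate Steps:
Function('P')(s, k) = Add(-11, Pow(k, 2), Mul(20, k), Mul(560, s)) (Function('P')(s, k) = Add(Add(Mul(560, s), Mul(20, k)), Add(Mul(k, k), -11)) = Add(Add(Mul(20, k), Mul(560, s)), Add(Pow(k, 2), -11)) = Add(Add(Mul(20, k), Mul(560, s)), Add(-11, Pow(k, 2))) = Add(-11, Pow(k, 2), Mul(20, k), Mul(560, s)))
Pow(Add(Function('P')(-489, 274), 373337), Rational(1, 2)) = Pow(Add(Add(-11, Pow(274, 2), Mul(20, 274), Mul(560, -489)), 373337), Rational(1, 2)) = Pow(Add(Add(-11, 75076, 5480, -273840), 373337), Rational(1, 2)) = Pow(Add(-193295, 373337), Rational(1, 2)) = Pow(180042, Rational(1, 2))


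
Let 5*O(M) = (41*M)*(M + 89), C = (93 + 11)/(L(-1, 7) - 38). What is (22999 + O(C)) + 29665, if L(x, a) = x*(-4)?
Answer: 72984628/1445 ≈ 50508.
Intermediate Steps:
L(x, a) = -4*x
C = -52/17 (C = (93 + 11)/(-4*(-1) - 38) = 104/(4 - 38) = 104/(-34) = 104*(-1/34) = -52/17 ≈ -3.0588)
O(M) = 41*M*(89 + M)/5 (O(M) = ((41*M)*(M + 89))/5 = ((41*M)*(89 + M))/5 = (41*M*(89 + M))/5 = 41*M*(89 + M)/5)
(22999 + O(C)) + 29665 = (22999 + (41/5)*(-52/17)*(89 - 52/17)) + 29665 = (22999 + (41/5)*(-52/17)*(1461/17)) + 29665 = (22999 - 3114852/1445) + 29665 = 30118703/1445 + 29665 = 72984628/1445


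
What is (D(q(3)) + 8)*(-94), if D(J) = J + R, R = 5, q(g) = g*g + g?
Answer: -2350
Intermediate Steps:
q(g) = g + g**2 (q(g) = g**2 + g = g + g**2)
D(J) = 5 + J (D(J) = J + 5 = 5 + J)
(D(q(3)) + 8)*(-94) = ((5 + 3*(1 + 3)) + 8)*(-94) = ((5 + 3*4) + 8)*(-94) = ((5 + 12) + 8)*(-94) = (17 + 8)*(-94) = 25*(-94) = -2350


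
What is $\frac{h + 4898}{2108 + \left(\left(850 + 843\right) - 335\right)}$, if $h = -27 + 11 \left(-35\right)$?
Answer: $\frac{2243}{1733} \approx 1.2943$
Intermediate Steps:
$h = -412$ ($h = -27 - 385 = -412$)
$\frac{h + 4898}{2108 + \left(\left(850 + 843\right) - 335\right)} = \frac{-412 + 4898}{2108 + \left(\left(850 + 843\right) - 335\right)} = \frac{4486}{2108 + \left(1693 - 335\right)} = \frac{4486}{2108 + 1358} = \frac{4486}{3466} = 4486 \cdot \frac{1}{3466} = \frac{2243}{1733}$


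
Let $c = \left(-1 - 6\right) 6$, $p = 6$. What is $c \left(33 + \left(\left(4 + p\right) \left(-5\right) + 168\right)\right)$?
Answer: $-6342$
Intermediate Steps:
$c = -42$ ($c = \left(-7\right) 6 = -42$)
$c \left(33 + \left(\left(4 + p\right) \left(-5\right) + 168\right)\right) = - 42 \left(33 + \left(\left(4 + 6\right) \left(-5\right) + 168\right)\right) = - 42 \left(33 + \left(10 \left(-5\right) + 168\right)\right) = - 42 \left(33 + \left(-50 + 168\right)\right) = - 42 \left(33 + 118\right) = \left(-42\right) 151 = -6342$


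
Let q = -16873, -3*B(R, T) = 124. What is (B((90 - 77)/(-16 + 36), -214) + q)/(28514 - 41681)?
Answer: 659/513 ≈ 1.2846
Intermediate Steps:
B(R, T) = -124/3 (B(R, T) = -⅓*124 = -124/3)
(B((90 - 77)/(-16 + 36), -214) + q)/(28514 - 41681) = (-124/3 - 16873)/(28514 - 41681) = -50743/3/(-13167) = -50743/3*(-1/13167) = 659/513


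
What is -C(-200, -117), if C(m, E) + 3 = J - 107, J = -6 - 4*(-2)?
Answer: 108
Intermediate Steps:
J = 2 (J = -6 + 8 = 2)
C(m, E) = -108 (C(m, E) = -3 + (2 - 107) = -3 - 105 = -108)
-C(-200, -117) = -1*(-108) = 108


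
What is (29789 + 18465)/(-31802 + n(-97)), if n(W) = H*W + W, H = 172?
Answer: -48254/48583 ≈ -0.99323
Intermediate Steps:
n(W) = 173*W (n(W) = 172*W + W = 173*W)
(29789 + 18465)/(-31802 + n(-97)) = (29789 + 18465)/(-31802 + 173*(-97)) = 48254/(-31802 - 16781) = 48254/(-48583) = 48254*(-1/48583) = -48254/48583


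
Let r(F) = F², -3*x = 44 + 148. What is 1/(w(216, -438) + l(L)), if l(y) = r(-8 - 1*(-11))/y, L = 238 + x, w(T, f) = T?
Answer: 58/12531 ≈ 0.0046285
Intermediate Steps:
x = -64 (x = -(44 + 148)/3 = -⅓*192 = -64)
L = 174 (L = 238 - 64 = 174)
l(y) = 9/y (l(y) = (-8 - 1*(-11))²/y = (-8 + 11)²/y = 3²/y = 9/y)
1/(w(216, -438) + l(L)) = 1/(216 + 9/174) = 1/(216 + 9*(1/174)) = 1/(216 + 3/58) = 1/(12531/58) = 58/12531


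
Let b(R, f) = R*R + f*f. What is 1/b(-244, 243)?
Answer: 1/118585 ≈ 8.4328e-6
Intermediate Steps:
b(R, f) = R² + f²
1/b(-244, 243) = 1/((-244)² + 243²) = 1/(59536 + 59049) = 1/118585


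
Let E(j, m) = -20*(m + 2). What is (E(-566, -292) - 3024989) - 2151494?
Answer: -5170683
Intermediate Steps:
E(j, m) = -40 - 20*m (E(j, m) = -20*(2 + m) = -40 - 20*m)
(E(-566, -292) - 3024989) - 2151494 = ((-40 - 20*(-292)) - 3024989) - 2151494 = ((-40 + 5840) - 3024989) - 2151494 = (5800 - 3024989) - 2151494 = -3019189 - 2151494 = -5170683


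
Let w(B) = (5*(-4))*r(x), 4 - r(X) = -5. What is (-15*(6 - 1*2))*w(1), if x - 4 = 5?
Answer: 10800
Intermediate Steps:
x = 9 (x = 4 + 5 = 9)
r(X) = 9 (r(X) = 4 - 1*(-5) = 4 + 5 = 9)
w(B) = -180 (w(B) = (5*(-4))*9 = -20*9 = -180)
(-15*(6 - 1*2))*w(1) = -15*(6 - 1*2)*(-180) = -15*(6 - 2)*(-180) = -15*4*(-180) = -60*(-180) = 10800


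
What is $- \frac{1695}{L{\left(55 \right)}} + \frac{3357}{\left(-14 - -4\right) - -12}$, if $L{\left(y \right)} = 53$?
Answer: $\frac{174531}{106} \approx 1646.5$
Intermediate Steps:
$- \frac{1695}{L{\left(55 \right)}} + \frac{3357}{\left(-14 - -4\right) - -12} = - \frac{1695}{53} + \frac{3357}{\left(-14 - -4\right) - -12} = \left(-1695\right) \frac{1}{53} + \frac{3357}{\left(-14 + 4\right) + 12} = - \frac{1695}{53} + \frac{3357}{-10 + 12} = - \frac{1695}{53} + \frac{3357}{2} = \frac{174531}{106}$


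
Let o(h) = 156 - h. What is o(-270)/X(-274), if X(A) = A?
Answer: -213/137 ≈ -1.5547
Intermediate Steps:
o(-270)/X(-274) = (156 - 1*(-270))/(-274) = (156 + 270)*(-1/274) = 426*(-1/274) = -213/137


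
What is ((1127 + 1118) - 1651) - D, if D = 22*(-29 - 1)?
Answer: 1254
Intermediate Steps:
D = -660 (D = 22*(-30) = -660)
((1127 + 1118) - 1651) - D = ((1127 + 1118) - 1651) - 1*(-660) = (2245 - 1651) + 660 = 594 + 660 = 1254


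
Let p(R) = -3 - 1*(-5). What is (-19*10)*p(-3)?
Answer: -380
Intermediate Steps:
p(R) = 2 (p(R) = -3 + 5 = 2)
(-19*10)*p(-3) = -19*10*2 = -190*2 = -380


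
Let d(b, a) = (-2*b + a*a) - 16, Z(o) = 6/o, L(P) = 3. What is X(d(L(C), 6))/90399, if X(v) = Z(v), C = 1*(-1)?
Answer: 1/210931 ≈ 4.7409e-6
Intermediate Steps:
C = -1
d(b, a) = -16 + a**2 - 2*b (d(b, a) = (-2*b + a**2) - 16 = (a**2 - 2*b) - 16 = -16 + a**2 - 2*b)
X(v) = 6/v
X(d(L(C), 6))/90399 = (6/(-16 + 6**2 - 2*3))/90399 = (6/(-16 + 36 - 6))*(1/90399) = (6/14)*(1/90399) = (6*(1/14))*(1/90399) = (3/7)*(1/90399) = 1/210931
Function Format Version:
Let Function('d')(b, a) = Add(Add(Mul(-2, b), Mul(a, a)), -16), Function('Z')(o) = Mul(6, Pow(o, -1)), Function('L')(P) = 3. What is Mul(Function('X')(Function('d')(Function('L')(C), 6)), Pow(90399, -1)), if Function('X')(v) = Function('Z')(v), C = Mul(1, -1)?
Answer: Rational(1, 210931) ≈ 4.7409e-6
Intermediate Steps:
C = -1
Function('d')(b, a) = Add(-16, Pow(a, 2), Mul(-2, b)) (Function('d')(b, a) = Add(Add(Mul(-2, b), Pow(a, 2)), -16) = Add(Add(Pow(a, 2), Mul(-2, b)), -16) = Add(-16, Pow(a, 2), Mul(-2, b)))
Function('X')(v) = Mul(6, Pow(v, -1))
Mul(Function('X')(Function('d')(Function('L')(C), 6)), Pow(90399, -1)) = Mul(Mul(6, Pow(Add(-16, Pow(6, 2), Mul(-2, 3)), -1)), Pow(90399, -1)) = Mul(Mul(6, Pow(Add(-16, 36, -6), -1)), Rational(1, 90399)) = Mul(Mul(6, Pow(14, -1)), Rational(1, 90399)) = Mul(Mul(6, Rational(1, 14)), Rational(1, 90399)) = Mul(Rational(3, 7), Rational(1, 90399)) = Rational(1, 210931)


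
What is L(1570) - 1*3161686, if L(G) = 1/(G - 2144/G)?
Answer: -3893230582523/1231378 ≈ -3.1617e+6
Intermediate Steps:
L(1570) - 1*3161686 = 1570/(-2144 + 1570²) - 1*3161686 = 1570/(-2144 + 2464900) - 3161686 = 1570/2462756 - 3161686 = 1570*(1/2462756) - 3161686 = 785/1231378 - 3161686 = -3893230582523/1231378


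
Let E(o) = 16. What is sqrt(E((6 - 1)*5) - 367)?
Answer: 3*I*sqrt(39) ≈ 18.735*I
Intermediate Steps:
sqrt(E((6 - 1)*5) - 367) = sqrt(16 - 367) = sqrt(-351) = 3*I*sqrt(39)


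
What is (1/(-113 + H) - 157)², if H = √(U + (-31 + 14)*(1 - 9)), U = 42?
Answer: 3908133610178/158533281 + 3953800*√178/158533281 ≈ 24652.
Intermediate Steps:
H = √178 (H = √(42 + (-31 + 14)*(1 - 9)) = √(42 - 17*(-8)) = √(42 + 136) = √178 ≈ 13.342)
(1/(-113 + H) - 157)² = (1/(-113 + √178) - 157)² = (-157 + 1/(-113 + √178))²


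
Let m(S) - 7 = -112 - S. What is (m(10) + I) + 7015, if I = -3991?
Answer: 2909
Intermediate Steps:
m(S) = -105 - S (m(S) = 7 + (-112 - S) = -105 - S)
(m(10) + I) + 7015 = ((-105 - 1*10) - 3991) + 7015 = ((-105 - 10) - 3991) + 7015 = (-115 - 3991) + 7015 = -4106 + 7015 = 2909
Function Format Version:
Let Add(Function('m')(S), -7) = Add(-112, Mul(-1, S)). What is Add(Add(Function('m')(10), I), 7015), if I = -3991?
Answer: 2909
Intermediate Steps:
Function('m')(S) = Add(-105, Mul(-1, S)) (Function('m')(S) = Add(7, Add(-112, Mul(-1, S))) = Add(-105, Mul(-1, S)))
Add(Add(Function('m')(10), I), 7015) = Add(Add(Add(-105, Mul(-1, 10)), -3991), 7015) = Add(Add(Add(-105, -10), -3991), 7015) = Add(Add(-115, -3991), 7015) = Add(-4106, 7015) = 2909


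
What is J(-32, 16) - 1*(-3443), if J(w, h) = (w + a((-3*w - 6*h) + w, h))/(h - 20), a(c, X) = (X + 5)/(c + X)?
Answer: 220885/64 ≈ 3451.3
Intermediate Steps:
a(c, X) = (5 + X)/(X + c)
J(w, h) = (w + (5 + h)/(-5*h - 2*w))/(-20 + h) (J(w, h) = (w + (5 + h)/(h + ((-3*w - 6*h) + w)))/(h - 20) = (w + (5 + h)/(h + ((-6*h - 3*w) + w)))/(-20 + h) = (w + (5 + h)/(h + (-6*h - 2*w)))/(-20 + h) = (w + (5 + h)/(-5*h - 2*w))/(-20 + h))
J(-32, 16) - 1*(-3443) = (-5 - 1*16 - 32*(2*(-32) + 5*16))/((-20 + 16)*(2*(-32) + 5*16)) - 1*(-3443) = (-5 - 16 - 32*(-64 + 80))/((-4)*(-64 + 80)) + 3443 = -¼*(-5 - 16 - 32*16)/16 + 3443 = -¼*1/16*(-5 - 16 - 512) + 3443 = -¼*1/16*(-533) + 3443 = 533/64 + 3443 = 220885/64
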